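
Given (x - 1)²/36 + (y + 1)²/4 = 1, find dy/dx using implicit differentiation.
Differentiate both sides with respect to x, treating y as y(x). By the chain rule, any term containing y contributes a factor of y' = dy/dx when we differentiate it.

Move every term to one side and write the relation as F(x, y) = 0. Term by term,
  d/dx[(x - 1)^2/36] = x/18 - 1/18
  d/dx[(y + 1)^2/4] = y'(y + 1)/2
  d/dx[-1] = 0

The pieces without y' make up ∂F/∂x and the coefficient of y' is ∂F/∂y:
  ∂F/∂x = x/18 - 1/18,
  ∂F/∂y = y/2 + 1/2.

Since d/dx[F] = ∂F/∂x + (∂F/∂y)·y' = 0, solve for y':
  (∂F/∂y)·y' = -∂F/∂x
  dy/dx = -(∂F/∂x)/(∂F/∂y) = -(x/18 - 1/18)/(y/2 + 1/2)
        = -((x - 1)/18)/((y + 1)/2) = (1 - x)/(9(y + 1))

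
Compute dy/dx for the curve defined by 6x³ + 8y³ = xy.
Differentiate the relation implicitly: treat y = y(x) and apply the chain rule, so every y-derivative picks up a y' = dy/dx factor.

With everything moved to the left-hand side, differentiate term by term:
  d/dx[6x^3] = 18x^2
  d/dx[-xy] = -x·y' - y
  d/dx[8y^3] = 24y^2·y'

Separating the contributions that come from x directly and those that come through y:
  without y':      18x^2 - y
  multiplying y':  -x + 24y^2

so (18x^2 - y) + (-x + 24y^2)·y' = 0, and therefore
  dy/dx = -(18x^2 - y)/(-x + 24y^2) = (18x^2 - y)/(x - 24y^2)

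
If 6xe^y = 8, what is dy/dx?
Differentiate the relation implicitly: treat y = y(x) and apply the chain rule, so every y-derivative picks up a y' = dy/dx factor.

With everything moved to the left-hand side, differentiate term by term:
  d/dx[6x·e^(y)] = 6x·y'·e^(y) + 6e^(y)
  d/dx[-8] = 0

Separating the contributions that come from x directly and those that come through y:
  without y':      6e^(y)
  multiplying y':  6x·e^(y)

so (6e^(y)) + (6x·e^(y))·y' = 0, and therefore
  dy/dx = -(6e^(y))/(6x·e^(y)) = -1/x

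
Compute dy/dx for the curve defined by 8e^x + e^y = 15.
Differentiate both sides with respect to x, treating y as y(x). By the chain rule, any term containing y contributes a factor of y' = dy/dx when we differentiate it.

Move every term to one side and write the relation as F(x, y) = 0. Term by term,
  d/dx[8e^(x)] = 8e^(x)
  d/dx[e^(y)] = y'·e^(y)
  d/dx[-15] = 0

The pieces without y' make up ∂F/∂x and the coefficient of y' is ∂F/∂y:
  ∂F/∂x = 8e^(x),
  ∂F/∂y = e^(y).

Since d/dx[F] = ∂F/∂x + (∂F/∂y)·y' = 0, solve for y':
  (∂F/∂y)·y' = -∂F/∂x
  dy/dx = -(∂F/∂x)/(∂F/∂y) = -(8e^(x))/(e^(y)) = -8e^(x - y)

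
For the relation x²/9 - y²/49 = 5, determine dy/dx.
Differentiate both sides with respect to x, treating y as y(x). By the chain rule, any term containing y contributes a factor of y' = dy/dx when we differentiate it.

Move every term to one side and write the relation as F(x, y) = 0. Term by term,
  d/dx[x^2/9] = 2x/9
  d/dx[-y^2/49] = -2y·y'/49
  d/dx[-5] = 0

The pieces without y' make up ∂F/∂x and the coefficient of y' is ∂F/∂y:
  ∂F/∂x = 2x/9,
  ∂F/∂y = -2y/49.

Since d/dx[F] = ∂F/∂x + (∂F/∂y)·y' = 0, solve for y':
  (∂F/∂y)·y' = -∂F/∂x
  dy/dx = -(∂F/∂x)/(∂F/∂y) = -(2x/9)/(-2y/49) = 49x/(9y)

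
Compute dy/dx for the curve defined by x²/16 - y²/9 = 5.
Apply d/dx to both sides, remembering that y depends on x. Each occurrence of y therefore brings in a y' = dy/dx via the chain rule.

With F(x, y) equal to the left-hand side minus the right, differentiate F term by term:
  d/dx[x^2/16] = x/8
  d/dx[-y^2/9] = -2y·y'/9
  d/dx[-5] = 0
Adding these up, d/dx[F] = 0 becomes
  (x/8) + (-2y/9)·y' = 0,
so isolating y',
  dy/dx = -(x/8)/(-2y/9) = 9x/(16y)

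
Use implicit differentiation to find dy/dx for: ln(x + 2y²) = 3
Take d/dx of both sides. Since y is implicitly a function of x, the chain rule attaches a y' = dy/dx factor whenever we differentiate through y.

Set F(x, y) = (left side) − (right side), so the curve is F = 0. Differentiating each term of F:
  d/dx[ln(x + 2y^2)] = (4y·y' + 1)/(x + 2y^2)
  d/dx[-3] = 0

Collecting, the y'-free part is the partial derivative in x and the y' coefficient is the partial derivative in y:
  ∂F/∂x = 1/(x + 2y^2)
  ∂F/∂y = 4y/(x + 2y^2)

so d/dx[F(x, y(x))] = ∂F/∂x + (∂F/∂y)·y' = 0. Rearranging,
  dy/dx = -(∂F/∂x)/(∂F/∂y) = -(1/(x + 2y^2))/(4y/(x + 2y^2)) = -1/(4y)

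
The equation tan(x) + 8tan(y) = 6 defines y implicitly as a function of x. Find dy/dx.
Differentiate both sides with respect to x, treating y as y(x). By the chain rule, any term containing y contributes a factor of y' = dy/dx when we differentiate it.

Move every term to one side and write the relation as F(x, y) = 0. Term by term,
  d/dx[tan(x)] = tan(x)^2 + 1
  d/dx[8tan(y)] = 8·y'(tan(y)^2 + 1)
  d/dx[-6] = 0

The pieces without y' make up ∂F/∂x and the coefficient of y' is ∂F/∂y:
  ∂F/∂x = tan(x)^2 + 1,
  ∂F/∂y = 8tan(y)^2 + 8.

Since d/dx[F] = ∂F/∂x + (∂F/∂y)·y' = 0, solve for y':
  (∂F/∂y)·y' = -∂F/∂x
  dy/dx = -(∂F/∂x)/(∂F/∂y) = -(tan(x)^2 + 1)/(8tan(y)^2 + 8) = -cos(y)^2/(8cos(x)^2)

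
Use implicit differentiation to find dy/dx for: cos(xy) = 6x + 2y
Apply d/dx to both sides, remembering that y depends on x. Each occurrence of y therefore brings in a y' = dy/dx via the chain rule.

With F(x, y) equal to the left-hand side minus the right, differentiate F term by term:
  d/dx[-6x] = -6
  d/dx[-2y] = -2·y'
  d/dx[cos(xy)] = -(x·y' + y)·sin(xy)
Adding these up, d/dx[F] = 0 becomes
  (-y·sin(xy) - 6) + (-x·sin(xy) - 2)·y' = 0,
so isolating y',
  dy/dx = -(-y·sin(xy) - 6)/(-x·sin(xy) - 2) = -(y·sin(xy) + 6)/(x·sin(xy) + 2)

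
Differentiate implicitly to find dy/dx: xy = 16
Differentiate both sides with respect to x, treating y as y(x). By the chain rule, any term containing y contributes a factor of y' = dy/dx when we differentiate it.

Move every term to one side and write the relation as F(x, y) = 0. Term by term,
  d/dx[xy] = x·y' + y
  d/dx[-16] = 0

The pieces without y' make up ∂F/∂x and the coefficient of y' is ∂F/∂y:
  ∂F/∂x = y,
  ∂F/∂y = x.

Since d/dx[F] = ∂F/∂x + (∂F/∂y)·y' = 0, solve for y':
  (∂F/∂y)·y' = -∂F/∂x
  dy/dx = -(∂F/∂x)/(∂F/∂y) = -(y)/(x) = -y/x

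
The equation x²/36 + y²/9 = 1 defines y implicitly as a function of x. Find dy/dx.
Take d/dx of both sides. Since y is implicitly a function of x, the chain rule attaches a y' = dy/dx factor whenever we differentiate through y.

Set F(x, y) = (left side) − (right side), so the curve is F = 0. Differentiating each term of F:
  d/dx[x^2/36] = x/18
  d/dx[y^2/9] = 2y·y'/9
  d/dx[-1] = 0

Collecting, the y'-free part is the partial derivative in x and the y' coefficient is the partial derivative in y:
  ∂F/∂x = x/18
  ∂F/∂y = 2y/9

so d/dx[F(x, y(x))] = ∂F/∂x + (∂F/∂y)·y' = 0. Rearranging,
  dy/dx = -(∂F/∂x)/(∂F/∂y) = -(x/18)/(2y/9) = -x/(4y)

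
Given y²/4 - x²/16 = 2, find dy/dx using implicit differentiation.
Take d/dx of both sides. Since y is implicitly a function of x, the chain rule attaches a y' = dy/dx factor whenever we differentiate through y.

Set F(x, y) = (left side) − (right side), so the curve is F = 0. Differentiating each term of F:
  d/dx[-x^2/16] = -x/8
  d/dx[y^2/4] = y·y'/2
  d/dx[-2] = 0

Collecting, the y'-free part is the partial derivative in x and the y' coefficient is the partial derivative in y:
  ∂F/∂x = -x/8
  ∂F/∂y = y/2

so d/dx[F(x, y(x))] = ∂F/∂x + (∂F/∂y)·y' = 0. Rearranging,
  dy/dx = -(∂F/∂x)/(∂F/∂y) = -(-x/8)/(y/2) = x/(4y)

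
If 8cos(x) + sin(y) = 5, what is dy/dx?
Apply d/dx to both sides, remembering that y depends on x. Each occurrence of y therefore brings in a y' = dy/dx via the chain rule.

With F(x, y) equal to the left-hand side minus the right, differentiate F term by term:
  d/dx[sin(y)] = y'·cos(y)
  d/dx[8cos(x)] = -8sin(x)
  d/dx[-5] = 0
Adding these up, d/dx[F] = 0 becomes
  (-8sin(x)) + (cos(y))·y' = 0,
so isolating y',
  dy/dx = -(-8sin(x))/(cos(y)) = 8sin(x)/cos(y)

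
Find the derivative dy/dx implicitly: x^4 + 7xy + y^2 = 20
Differentiate the relation implicitly: treat y = y(x) and apply the chain rule, so every y-derivative picks up a y' = dy/dx factor.

With everything moved to the left-hand side, differentiate term by term:
  d/dx[x^4] = 4x^3
  d/dx[7xy] = 7x·y' + 7y
  d/dx[y^2] = 2y·y'
  d/dx[-20] = 0

Separating the contributions that come from x directly and those that come through y:
  without y':      4x^3 + 7y
  multiplying y':  7x + 2y

so (4x^3 + 7y) + (7x + 2y)·y' = 0, and therefore
  dy/dx = -(4x^3 + 7y)/(7x + 2y) = (-4x^3 - 7y)/(7x + 2y)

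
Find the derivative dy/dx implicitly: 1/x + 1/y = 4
Differentiate the relation implicitly: treat y = y(x) and apply the chain rule, so every y-derivative picks up a y' = dy/dx factor.

With everything moved to the left-hand side, differentiate term by term:
  d/dx[1/y] = -y'/y^2
  d/dx[1/x] = -1/x^2
  d/dx[-4] = 0

Separating the contributions that come from x directly and those that come through y:
  without y':      -1/x^2
  multiplying y':  -1/y^2

so (-1/x^2) + (-1/y^2)·y' = 0, and therefore
  dy/dx = -(-1/x^2)/(-1/y^2) = -y^2/x^2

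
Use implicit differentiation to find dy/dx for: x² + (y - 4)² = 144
Differentiate both sides with respect to x, treating y as y(x). By the chain rule, any term containing y contributes a factor of y' = dy/dx when we differentiate it.

Move every term to one side and write the relation as F(x, y) = 0. Term by term,
  d/dx[x^2] = 2x
  d/dx[(y - 4)^2] = 2·y'(y - 4)
  d/dx[-144] = 0

The pieces without y' make up ∂F/∂x and the coefficient of y' is ∂F/∂y:
  ∂F/∂x = 2x,
  ∂F/∂y = 2y - 8.

Since d/dx[F] = ∂F/∂x + (∂F/∂y)·y' = 0, solve for y':
  (∂F/∂y)·y' = -∂F/∂x
  dy/dx = -(∂F/∂x)/(∂F/∂y) = -(2x)/(2y - 8) = -x/(y - 4)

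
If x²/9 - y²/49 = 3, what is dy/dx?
Differentiate both sides with respect to x, treating y as y(x). By the chain rule, any term containing y contributes a factor of y' = dy/dx when we differentiate it.

Move every term to one side and write the relation as F(x, y) = 0. Term by term,
  d/dx[x^2/9] = 2x/9
  d/dx[-y^2/49] = -2y·y'/49
  d/dx[-3] = 0

The pieces without y' make up ∂F/∂x and the coefficient of y' is ∂F/∂y:
  ∂F/∂x = 2x/9,
  ∂F/∂y = -2y/49.

Since d/dx[F] = ∂F/∂x + (∂F/∂y)·y' = 0, solve for y':
  (∂F/∂y)·y' = -∂F/∂x
  dy/dx = -(∂F/∂x)/(∂F/∂y) = -(2x/9)/(-2y/49) = 49x/(9y)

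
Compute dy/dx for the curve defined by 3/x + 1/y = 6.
Take d/dx of both sides. Since y is implicitly a function of x, the chain rule attaches a y' = dy/dx factor whenever we differentiate through y.

Set F(x, y) = (left side) − (right side), so the curve is F = 0. Differentiating each term of F:
  d/dx[1/y] = -y'/y^2
  d/dx[3/x] = -3/x^2
  d/dx[-6] = 0

Collecting, the y'-free part is the partial derivative in x and the y' coefficient is the partial derivative in y:
  ∂F/∂x = -3/x^2
  ∂F/∂y = -1/y^2

so d/dx[F(x, y(x))] = ∂F/∂x + (∂F/∂y)·y' = 0. Rearranging,
  dy/dx = -(∂F/∂x)/(∂F/∂y) = -(-3/x^2)/(-1/y^2) = -3y^2/x^2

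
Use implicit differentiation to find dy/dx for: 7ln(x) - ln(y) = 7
Apply d/dx to both sides, remembering that y depends on x. Each occurrence of y therefore brings in a y' = dy/dx via the chain rule.

With F(x, y) equal to the left-hand side minus the right, differentiate F term by term:
  d/dx[7ln(x)] = 7/x
  d/dx[-ln(y)] = -y'/y
  d/dx[-7] = 0
Adding these up, d/dx[F] = 0 becomes
  (7/x) + (-1/y)·y' = 0,
so isolating y',
  dy/dx = -(7/x)/(-1/y) = 7y/x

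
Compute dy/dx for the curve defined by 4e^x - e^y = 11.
Differentiate both sides with respect to x, treating y as y(x). By the chain rule, any term containing y contributes a factor of y' = dy/dx when we differentiate it.

Move every term to one side and write the relation as F(x, y) = 0. Term by term,
  d/dx[4e^(x)] = 4e^(x)
  d/dx[-e^(y)] = -y'·e^(y)
  d/dx[-11] = 0

The pieces without y' make up ∂F/∂x and the coefficient of y' is ∂F/∂y:
  ∂F/∂x = 4e^(x),
  ∂F/∂y = -e^(y).

Since d/dx[F] = ∂F/∂x + (∂F/∂y)·y' = 0, solve for y':
  (∂F/∂y)·y' = -∂F/∂x
  dy/dx = -(∂F/∂x)/(∂F/∂y) = -(4e^(x))/(-e^(y)) = 4e^(x - y)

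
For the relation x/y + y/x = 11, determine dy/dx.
Take d/dx of both sides. Since y is implicitly a function of x, the chain rule attaches a y' = dy/dx factor whenever we differentiate through y.

Set F(x, y) = (left side) − (right side), so the curve is F = 0. Differentiating each term of F:
  d/dx[x/y] = -x·y'/y^2 + 1/y
  d/dx[y/x] = y'/x - y/x^2
  d/dx[-11] = 0

Collecting, the y'-free part is the partial derivative in x and the y' coefficient is the partial derivative in y:
  ∂F/∂x = 1/y - y/x^2
  ∂F/∂y = -x/y^2 + 1/x

so d/dx[F(x, y(x))] = ∂F/∂x + (∂F/∂y)·y' = 0. Rearranging,
  dy/dx = -(∂F/∂x)/(∂F/∂y) = -(1/y - y/x^2)/(-x/y^2 + 1/x)
        = -((x - y)(x + y)/(x^2y))/(-(x - y)(x + y)/(xy^2)) = y/x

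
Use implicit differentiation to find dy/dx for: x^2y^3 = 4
Apply d/dx to both sides, remembering that y depends on x. Each occurrence of y therefore brings in a y' = dy/dx via the chain rule.

With F(x, y) equal to the left-hand side minus the right, differentiate F term by term:
  d/dx[x^2y^3] = 3x^2y^2·y' + 2xy^3
  d/dx[-4] = 0
Adding these up, d/dx[F] = 0 becomes
  (2xy^3) + (3x^2y^2)·y' = 0,
so isolating y',
  dy/dx = -(2xy^3)/(3x^2y^2) = -2y/(3x)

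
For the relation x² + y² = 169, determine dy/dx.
Differentiate both sides with respect to x, treating y as y(x). By the chain rule, any term containing y contributes a factor of y' = dy/dx when we differentiate it.

Move every term to one side and write the relation as F(x, y) = 0. Term by term,
  d/dx[x^2] = 2x
  d/dx[y^2] = 2y·y'
  d/dx[-169] = 0

The pieces without y' make up ∂F/∂x and the coefficient of y' is ∂F/∂y:
  ∂F/∂x = 2x,
  ∂F/∂y = 2y.

Since d/dx[F] = ∂F/∂x + (∂F/∂y)·y' = 0, solve for y':
  (∂F/∂y)·y' = -∂F/∂x
  dy/dx = -(∂F/∂x)/(∂F/∂y) = -(2x)/(2y) = -x/y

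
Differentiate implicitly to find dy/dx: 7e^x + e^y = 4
Differentiate both sides with respect to x, treating y as y(x). By the chain rule, any term containing y contributes a factor of y' = dy/dx when we differentiate it.

Move every term to one side and write the relation as F(x, y) = 0. Term by term,
  d/dx[7e^(x)] = 7e^(x)
  d/dx[e^(y)] = y'·e^(y)
  d/dx[-4] = 0

The pieces without y' make up ∂F/∂x and the coefficient of y' is ∂F/∂y:
  ∂F/∂x = 7e^(x),
  ∂F/∂y = e^(y).

Since d/dx[F] = ∂F/∂x + (∂F/∂y)·y' = 0, solve for y':
  (∂F/∂y)·y' = -∂F/∂x
  dy/dx = -(∂F/∂x)/(∂F/∂y) = -(7e^(x))/(e^(y)) = -7e^(x - y)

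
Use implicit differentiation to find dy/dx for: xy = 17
Take d/dx of both sides. Since y is implicitly a function of x, the chain rule attaches a y' = dy/dx factor whenever we differentiate through y.

Set F(x, y) = (left side) − (right side), so the curve is F = 0. Differentiating each term of F:
  d/dx[xy] = x·y' + y
  d/dx[-17] = 0

Collecting, the y'-free part is the partial derivative in x and the y' coefficient is the partial derivative in y:
  ∂F/∂x = y
  ∂F/∂y = x

so d/dx[F(x, y(x))] = ∂F/∂x + (∂F/∂y)·y' = 0. Rearranging,
  dy/dx = -(∂F/∂x)/(∂F/∂y) = -(y)/(x) = -y/x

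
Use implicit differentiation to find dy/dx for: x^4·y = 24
Apply d/dx to both sides, remembering that y depends on x. Each occurrence of y therefore brings in a y' = dy/dx via the chain rule.

With F(x, y) equal to the left-hand side minus the right, differentiate F term by term:
  d/dx[x^4y] = x^4·y' + 4x^3y
  d/dx[-24] = 0
Adding these up, d/dx[F] = 0 becomes
  (4x^3y) + (x^4)·y' = 0,
so isolating y',
  dy/dx = -(4x^3y)/(x^4) = -4y/x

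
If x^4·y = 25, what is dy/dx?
Apply d/dx to both sides, remembering that y depends on x. Each occurrence of y therefore brings in a y' = dy/dx via the chain rule.

With F(x, y) equal to the left-hand side minus the right, differentiate F term by term:
  d/dx[x^4y] = x^4·y' + 4x^3y
  d/dx[-25] = 0
Adding these up, d/dx[F] = 0 becomes
  (4x^3y) + (x^4)·y' = 0,
so isolating y',
  dy/dx = -(4x^3y)/(x^4) = -4y/x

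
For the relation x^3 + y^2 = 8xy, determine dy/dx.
Apply d/dx to both sides, remembering that y depends on x. Each occurrence of y therefore brings in a y' = dy/dx via the chain rule.

With F(x, y) equal to the left-hand side minus the right, differentiate F term by term:
  d/dx[x^3] = 3x^2
  d/dx[-8xy] = -8x·y' - 8y
  d/dx[y^2] = 2y·y'
Adding these up, d/dx[F] = 0 becomes
  (3x^2 - 8y) + (-8x + 2y)·y' = 0,
so isolating y',
  dy/dx = -(3x^2 - 8y)/(-8x + 2y) = (3x^2 - 8y)/(2(4x - y))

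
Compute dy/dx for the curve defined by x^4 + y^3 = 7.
Take d/dx of both sides. Since y is implicitly a function of x, the chain rule attaches a y' = dy/dx factor whenever we differentiate through y.

Set F(x, y) = (left side) − (right side), so the curve is F = 0. Differentiating each term of F:
  d/dx[x^4] = 4x^3
  d/dx[y^3] = 3y^2·y'
  d/dx[-7] = 0

Collecting, the y'-free part is the partial derivative in x and the y' coefficient is the partial derivative in y:
  ∂F/∂x = 4x^3
  ∂F/∂y = 3y^2

so d/dx[F(x, y(x))] = ∂F/∂x + (∂F/∂y)·y' = 0. Rearranging,
  dy/dx = -(∂F/∂x)/(∂F/∂y) = -(4x^3)/(3y^2) = -4x^3/(3y^2)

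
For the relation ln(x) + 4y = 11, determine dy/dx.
Take d/dx of both sides. Since y is implicitly a function of x, the chain rule attaches a y' = dy/dx factor whenever we differentiate through y.

Set F(x, y) = (left side) − (right side), so the curve is F = 0. Differentiating each term of F:
  d/dx[4y] = 4·y'
  d/dx[ln(x)] = 1/x
  d/dx[-11] = 0

Collecting, the y'-free part is the partial derivative in x and the y' coefficient is the partial derivative in y:
  ∂F/∂x = 1/x
  ∂F/∂y = 4

so d/dx[F(x, y(x))] = ∂F/∂x + (∂F/∂y)·y' = 0. Rearranging,
  dy/dx = -(∂F/∂x)/(∂F/∂y) = -(1/x)/(4) = -1/(4x)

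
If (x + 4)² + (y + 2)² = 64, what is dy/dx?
Apply d/dx to both sides, remembering that y depends on x. Each occurrence of y therefore brings in a y' = dy/dx via the chain rule.

With F(x, y) equal to the left-hand side minus the right, differentiate F term by term:
  d/dx[(x + 4)^2] = 2x + 8
  d/dx[(y + 2)^2] = 2·y'(y + 2)
  d/dx[-64] = 0
Adding these up, d/dx[F] = 0 becomes
  (2x + 8) + (2y + 4)·y' = 0,
so isolating y',
  dy/dx = -(2x + 8)/(2y + 4) = (-x - 4)/(y + 2)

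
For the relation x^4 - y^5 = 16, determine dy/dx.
Take d/dx of both sides. Since y is implicitly a function of x, the chain rule attaches a y' = dy/dx factor whenever we differentiate through y.

Set F(x, y) = (left side) − (right side), so the curve is F = 0. Differentiating each term of F:
  d/dx[x^4] = 4x^3
  d/dx[-y^5] = -5y^4·y'
  d/dx[-16] = 0

Collecting, the y'-free part is the partial derivative in x and the y' coefficient is the partial derivative in y:
  ∂F/∂x = 4x^3
  ∂F/∂y = -5y^4

so d/dx[F(x, y(x))] = ∂F/∂x + (∂F/∂y)·y' = 0. Rearranging,
  dy/dx = -(∂F/∂x)/(∂F/∂y) = -(4x^3)/(-5y^4) = 4x^3/(5y^4)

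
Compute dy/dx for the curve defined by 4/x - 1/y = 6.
Take d/dx of both sides. Since y is implicitly a function of x, the chain rule attaches a y' = dy/dx factor whenever we differentiate through y.

Set F(x, y) = (left side) − (right side), so the curve is F = 0. Differentiating each term of F:
  d/dx[-1/y] = y'/y^2
  d/dx[4/x] = -4/x^2
  d/dx[-6] = 0

Collecting, the y'-free part is the partial derivative in x and the y' coefficient is the partial derivative in y:
  ∂F/∂x = -4/x^2
  ∂F/∂y = y^(-2)

so d/dx[F(x, y(x))] = ∂F/∂x + (∂F/∂y)·y' = 0. Rearranging,
  dy/dx = -(∂F/∂x)/(∂F/∂y) = -(-4/x^2)/(y^(-2)) = 4y^2/x^2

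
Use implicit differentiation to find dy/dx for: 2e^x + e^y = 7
Differentiate the relation implicitly: treat y = y(x) and apply the chain rule, so every y-derivative picks up a y' = dy/dx factor.

With everything moved to the left-hand side, differentiate term by term:
  d/dx[2e^(x)] = 2e^(x)
  d/dx[e^(y)] = y'·e^(y)
  d/dx[-7] = 0

Separating the contributions that come from x directly and those that come through y:
  without y':      2e^(x)
  multiplying y':  e^(y)

so (2e^(x)) + (e^(y))·y' = 0, and therefore
  dy/dx = -(2e^(x))/(e^(y)) = -2e^(x - y)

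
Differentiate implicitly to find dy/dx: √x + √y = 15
Differentiate both sides with respect to x, treating y as y(x). By the chain rule, any term containing y contributes a factor of y' = dy/dx when we differentiate it.

Move every term to one side and write the relation as F(x, y) = 0. Term by term,
  d/dx[√(x)] = 1/(2√(x))
  d/dx[√(y)] = y'/(2√(y))
  d/dx[-15] = 0

The pieces without y' make up ∂F/∂x and the coefficient of y' is ∂F/∂y:
  ∂F/∂x = 1/(2√(x)),
  ∂F/∂y = 1/(2√(y)).

Since d/dx[F] = ∂F/∂x + (∂F/∂y)·y' = 0, solve for y':
  (∂F/∂y)·y' = -∂F/∂x
  dy/dx = -(∂F/∂x)/(∂F/∂y) = -(1/(2√(x)))/(1/(2√(y))) = -√(y)/√(x)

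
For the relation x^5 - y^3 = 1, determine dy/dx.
Differentiate both sides with respect to x, treating y as y(x). By the chain rule, any term containing y contributes a factor of y' = dy/dx when we differentiate it.

Move every term to one side and write the relation as F(x, y) = 0. Term by term,
  d/dx[x^5] = 5x^4
  d/dx[-y^3] = -3y^2·y'
  d/dx[-1] = 0

The pieces without y' make up ∂F/∂x and the coefficient of y' is ∂F/∂y:
  ∂F/∂x = 5x^4,
  ∂F/∂y = -3y^2.

Since d/dx[F] = ∂F/∂x + (∂F/∂y)·y' = 0, solve for y':
  (∂F/∂y)·y' = -∂F/∂x
  dy/dx = -(∂F/∂x)/(∂F/∂y) = -(5x^4)/(-3y^2) = 5x^4/(3y^2)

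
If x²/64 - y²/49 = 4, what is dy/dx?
Apply d/dx to both sides, remembering that y depends on x. Each occurrence of y therefore brings in a y' = dy/dx via the chain rule.

With F(x, y) equal to the left-hand side minus the right, differentiate F term by term:
  d/dx[x^2/64] = x/32
  d/dx[-y^2/49] = -2y·y'/49
  d/dx[-4] = 0
Adding these up, d/dx[F] = 0 becomes
  (x/32) + (-2y/49)·y' = 0,
so isolating y',
  dy/dx = -(x/32)/(-2y/49) = 49x/(64y)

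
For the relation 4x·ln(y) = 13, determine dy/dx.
Differentiate the relation implicitly: treat y = y(x) and apply the chain rule, so every y-derivative picks up a y' = dy/dx factor.

With everything moved to the left-hand side, differentiate term by term:
  d/dx[4x·ln(y)] = 4x·y'/y + 4ln(y)
  d/dx[-13] = 0

Separating the contributions that come from x directly and those that come through y:
  without y':      4ln(y)
  multiplying y':  4x/y

so (4ln(y)) + (4x/y)·y' = 0, and therefore
  dy/dx = -(4ln(y))/(4x/y) = -y·ln(y)/x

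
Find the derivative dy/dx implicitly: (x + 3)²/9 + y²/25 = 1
Take d/dx of both sides. Since y is implicitly a function of x, the chain rule attaches a y' = dy/dx factor whenever we differentiate through y.

Set F(x, y) = (left side) − (right side), so the curve is F = 0. Differentiating each term of F:
  d/dx[y^2/25] = 2y·y'/25
  d/dx[(x + 3)^2/9] = 2x/9 + 2/3
  d/dx[-1] = 0

Collecting, the y'-free part is the partial derivative in x and the y' coefficient is the partial derivative in y:
  ∂F/∂x = 2x/9 + 2/3
  ∂F/∂y = 2y/25

so d/dx[F(x, y(x))] = ∂F/∂x + (∂F/∂y)·y' = 0. Rearranging,
  dy/dx = -(∂F/∂x)/(∂F/∂y) = -(2x/9 + 2/3)/(2y/25)
        = -(2(x + 3)/9)/(2y/25) = 25(-x - 3)/(9y)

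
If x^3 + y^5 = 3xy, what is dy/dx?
Differentiate the relation implicitly: treat y = y(x) and apply the chain rule, so every y-derivative picks up a y' = dy/dx factor.

With everything moved to the left-hand side, differentiate term by term:
  d/dx[x^3] = 3x^2
  d/dx[-3xy] = -3x·y' - 3y
  d/dx[y^5] = 5y^4·y'

Separating the contributions that come from x directly and those that come through y:
  without y':      3x^2 - 3y
  multiplying y':  -3x + 5y^4

so (3x^2 - 3y) + (-3x + 5y^4)·y' = 0, and therefore
  dy/dx = -(3x^2 - 3y)/(-3x + 5y^4) = 3(x^2 - y)/(3x - 5y^4)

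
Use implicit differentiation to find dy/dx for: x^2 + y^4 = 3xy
Apply d/dx to both sides, remembering that y depends on x. Each occurrence of y therefore brings in a y' = dy/dx via the chain rule.

With F(x, y) equal to the left-hand side minus the right, differentiate F term by term:
  d/dx[x^2] = 2x
  d/dx[-3xy] = -3x·y' - 3y
  d/dx[y^4] = 4y^3·y'
Adding these up, d/dx[F] = 0 becomes
  (2x - 3y) + (-3x + 4y^3)·y' = 0,
so isolating y',
  dy/dx = -(2x - 3y)/(-3x + 4y^3) = (2x - 3y)/(3x - 4y^3)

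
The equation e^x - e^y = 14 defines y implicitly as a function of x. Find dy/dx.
Differentiate both sides with respect to x, treating y as y(x). By the chain rule, any term containing y contributes a factor of y' = dy/dx when we differentiate it.

Move every term to one side and write the relation as F(x, y) = 0. Term by term,
  d/dx[e^(x)] = e^(x)
  d/dx[-e^(y)] = -y'·e^(y)
  d/dx[-14] = 0

The pieces without y' make up ∂F/∂x and the coefficient of y' is ∂F/∂y:
  ∂F/∂x = e^(x),
  ∂F/∂y = -e^(y).

Since d/dx[F] = ∂F/∂x + (∂F/∂y)·y' = 0, solve for y':
  (∂F/∂y)·y' = -∂F/∂x
  dy/dx = -(∂F/∂x)/(∂F/∂y) = -(e^(x))/(-e^(y)) = e^(x - y)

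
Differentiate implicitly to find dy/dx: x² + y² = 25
Take d/dx of both sides. Since y is implicitly a function of x, the chain rule attaches a y' = dy/dx factor whenever we differentiate through y.

Set F(x, y) = (left side) − (right side), so the curve is F = 0. Differentiating each term of F:
  d/dx[x^2] = 2x
  d/dx[y^2] = 2y·y'
  d/dx[-25] = 0

Collecting, the y'-free part is the partial derivative in x and the y' coefficient is the partial derivative in y:
  ∂F/∂x = 2x
  ∂F/∂y = 2y

so d/dx[F(x, y(x))] = ∂F/∂x + (∂F/∂y)·y' = 0. Rearranging,
  dy/dx = -(∂F/∂x)/(∂F/∂y) = -(2x)/(2y) = -x/y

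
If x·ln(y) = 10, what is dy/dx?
Differentiate both sides with respect to x, treating y as y(x). By the chain rule, any term containing y contributes a factor of y' = dy/dx when we differentiate it.

Move every term to one side and write the relation as F(x, y) = 0. Term by term,
  d/dx[x·ln(y)] = x·y'/y + ln(y)
  d/dx[-10] = 0

The pieces without y' make up ∂F/∂x and the coefficient of y' is ∂F/∂y:
  ∂F/∂x = ln(y),
  ∂F/∂y = x/y.

Since d/dx[F] = ∂F/∂x + (∂F/∂y)·y' = 0, solve for y':
  (∂F/∂y)·y' = -∂F/∂x
  dy/dx = -(∂F/∂x)/(∂F/∂y) = -(ln(y))/(x/y) = -y·ln(y)/x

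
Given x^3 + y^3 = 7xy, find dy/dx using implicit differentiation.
Apply d/dx to both sides, remembering that y depends on x. Each occurrence of y therefore brings in a y' = dy/dx via the chain rule.

With F(x, y) equal to the left-hand side minus the right, differentiate F term by term:
  d/dx[x^3] = 3x^2
  d/dx[-7xy] = -7x·y' - 7y
  d/dx[y^3] = 3y^2·y'
Adding these up, d/dx[F] = 0 becomes
  (3x^2 - 7y) + (-7x + 3y^2)·y' = 0,
so isolating y',
  dy/dx = -(3x^2 - 7y)/(-7x + 3y^2) = (3x^2 - 7y)/(7x - 3y^2)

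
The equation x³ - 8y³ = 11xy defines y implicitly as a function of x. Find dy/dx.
Apply d/dx to both sides, remembering that y depends on x. Each occurrence of y therefore brings in a y' = dy/dx via the chain rule.

With F(x, y) equal to the left-hand side minus the right, differentiate F term by term:
  d/dx[x^3] = 3x^2
  d/dx[-11xy] = -11x·y' - 11y
  d/dx[-8y^3] = -24y^2·y'
Adding these up, d/dx[F] = 0 becomes
  (3x^2 - 11y) + (-11x - 24y^2)·y' = 0,
so isolating y',
  dy/dx = -(3x^2 - 11y)/(-11x - 24y^2) = (3x^2 - 11y)/(11x + 24y^2)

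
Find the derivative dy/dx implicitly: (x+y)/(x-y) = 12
Apply d/dx to both sides, remembering that y depends on x. Each occurrence of y therefore brings in a y' = dy/dx via the chain rule.

With F(x, y) equal to the left-hand side minus the right, differentiate F term by term:
  d/dx[(x + y)/(x - y)] = (y' + 1)/(x - y) + (x + y)(y' - 1)/(x - y)^2
  d/dx[-12] = 0
Adding these up, d/dx[F] = 0 becomes
  (1/(x - y) - (x + y)/(x - y)^2) + (1/(x - y) + (x + y)/(x - y)^2)·y' = 0,
so isolating y',
  dy/dx = -(1/(x - y) - (x + y)/(x - y)^2)/(1/(x - y) + (x + y)/(x - y)^2)
        = -(-2y/(x - y)^2)/(2x/(x - y)^2) = y/x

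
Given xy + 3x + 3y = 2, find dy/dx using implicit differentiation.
Differentiate both sides with respect to x, treating y as y(x). By the chain rule, any term containing y contributes a factor of y' = dy/dx when we differentiate it.

Move every term to one side and write the relation as F(x, y) = 0. Term by term,
  d/dx[xy] = x·y' + y
  d/dx[3x] = 3
  d/dx[3y] = 3·y'
  d/dx[-2] = 0

The pieces without y' make up ∂F/∂x and the coefficient of y' is ∂F/∂y:
  ∂F/∂x = y + 3,
  ∂F/∂y = x + 3.

Since d/dx[F] = ∂F/∂x + (∂F/∂y)·y' = 0, solve for y':
  (∂F/∂y)·y' = -∂F/∂x
  dy/dx = -(∂F/∂x)/(∂F/∂y) = -(y + 3)/(x + 3) = (-y - 3)/(x + 3)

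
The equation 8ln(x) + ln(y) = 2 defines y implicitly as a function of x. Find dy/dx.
Apply d/dx to both sides, remembering that y depends on x. Each occurrence of y therefore brings in a y' = dy/dx via the chain rule.

With F(x, y) equal to the left-hand side minus the right, differentiate F term by term:
  d/dx[8ln(x)] = 8/x
  d/dx[ln(y)] = y'/y
  d/dx[-2] = 0
Adding these up, d/dx[F] = 0 becomes
  (8/x) + (1/y)·y' = 0,
so isolating y',
  dy/dx = -(8/x)/(1/y) = -8y/x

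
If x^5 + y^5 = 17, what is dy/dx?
Take d/dx of both sides. Since y is implicitly a function of x, the chain rule attaches a y' = dy/dx factor whenever we differentiate through y.

Set F(x, y) = (left side) − (right side), so the curve is F = 0. Differentiating each term of F:
  d/dx[x^5] = 5x^4
  d/dx[y^5] = 5y^4·y'
  d/dx[-17] = 0

Collecting, the y'-free part is the partial derivative in x and the y' coefficient is the partial derivative in y:
  ∂F/∂x = 5x^4
  ∂F/∂y = 5y^4

so d/dx[F(x, y(x))] = ∂F/∂x + (∂F/∂y)·y' = 0. Rearranging,
  dy/dx = -(∂F/∂x)/(∂F/∂y) = -(5x^4)/(5y^4) = -x^4/y^4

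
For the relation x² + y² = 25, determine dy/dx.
Apply d/dx to both sides, remembering that y depends on x. Each occurrence of y therefore brings in a y' = dy/dx via the chain rule.

With F(x, y) equal to the left-hand side minus the right, differentiate F term by term:
  d/dx[x^2] = 2x
  d/dx[y^2] = 2y·y'
  d/dx[-25] = 0
Adding these up, d/dx[F] = 0 becomes
  (2x) + (2y)·y' = 0,
so isolating y',
  dy/dx = -(2x)/(2y) = -x/y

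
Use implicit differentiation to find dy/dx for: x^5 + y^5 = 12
Differentiate both sides with respect to x, treating y as y(x). By the chain rule, any term containing y contributes a factor of y' = dy/dx when we differentiate it.

Move every term to one side and write the relation as F(x, y) = 0. Term by term,
  d/dx[x^5] = 5x^4
  d/dx[y^5] = 5y^4·y'
  d/dx[-12] = 0

The pieces without y' make up ∂F/∂x and the coefficient of y' is ∂F/∂y:
  ∂F/∂x = 5x^4,
  ∂F/∂y = 5y^4.

Since d/dx[F] = ∂F/∂x + (∂F/∂y)·y' = 0, solve for y':
  (∂F/∂y)·y' = -∂F/∂x
  dy/dx = -(∂F/∂x)/(∂F/∂y) = -(5x^4)/(5y^4) = -x^4/y^4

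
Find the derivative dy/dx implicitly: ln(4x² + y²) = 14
Take d/dx of both sides. Since y is implicitly a function of x, the chain rule attaches a y' = dy/dx factor whenever we differentiate through y.

Set F(x, y) = (left side) − (right side), so the curve is F = 0. Differentiating each term of F:
  d/dx[ln(4x^2 + y^2)] = (8x + 2y·y')/(4x^2 + y^2)
  d/dx[-14] = 0

Collecting, the y'-free part is the partial derivative in x and the y' coefficient is the partial derivative in y:
  ∂F/∂x = 8x/(4x^2 + y^2)
  ∂F/∂y = 2y/(4x^2 + y^2)

so d/dx[F(x, y(x))] = ∂F/∂x + (∂F/∂y)·y' = 0. Rearranging,
  dy/dx = -(∂F/∂x)/(∂F/∂y) = -(8x/(4x^2 + y^2))/(2y/(4x^2 + y^2)) = -4x/y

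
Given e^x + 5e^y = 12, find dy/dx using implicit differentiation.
Apply d/dx to both sides, remembering that y depends on x. Each occurrence of y therefore brings in a y' = dy/dx via the chain rule.

With F(x, y) equal to the left-hand side minus the right, differentiate F term by term:
  d/dx[e^(x)] = e^(x)
  d/dx[5e^(y)] = 5·y'·e^(y)
  d/dx[-12] = 0
Adding these up, d/dx[F] = 0 becomes
  (e^(x)) + (5e^(y))·y' = 0,
so isolating y',
  dy/dx = -(e^(x))/(5e^(y)) = -e^(x - y)/5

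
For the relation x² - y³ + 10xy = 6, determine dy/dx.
Differentiate both sides with respect to x, treating y as y(x). By the chain rule, any term containing y contributes a factor of y' = dy/dx when we differentiate it.

Move every term to one side and write the relation as F(x, y) = 0. Term by term,
  d/dx[x^2] = 2x
  d/dx[10xy] = 10x·y' + 10y
  d/dx[-y^3] = -3y^2·y'
  d/dx[-6] = 0

The pieces without y' make up ∂F/∂x and the coefficient of y' is ∂F/∂y:
  ∂F/∂x = 2x + 10y,
  ∂F/∂y = 10x - 3y^2.

Since d/dx[F] = ∂F/∂x + (∂F/∂y)·y' = 0, solve for y':
  (∂F/∂y)·y' = -∂F/∂x
  dy/dx = -(∂F/∂x)/(∂F/∂y) = -(2x + 10y)/(10x - 3y^2) = 2(-x - 5y)/(10x - 3y^2)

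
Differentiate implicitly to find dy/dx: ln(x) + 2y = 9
Differentiate the relation implicitly: treat y = y(x) and apply the chain rule, so every y-derivative picks up a y' = dy/dx factor.

With everything moved to the left-hand side, differentiate term by term:
  d/dx[2y] = 2·y'
  d/dx[ln(x)] = 1/x
  d/dx[-9] = 0

Separating the contributions that come from x directly and those that come through y:
  without y':      1/x
  multiplying y':  2

so (1/x) + (2)·y' = 0, and therefore
  dy/dx = -(1/x)/(2) = -1/(2x)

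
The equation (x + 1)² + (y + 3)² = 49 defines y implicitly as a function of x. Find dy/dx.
Differentiate the relation implicitly: treat y = y(x) and apply the chain rule, so every y-derivative picks up a y' = dy/dx factor.

With everything moved to the left-hand side, differentiate term by term:
  d/dx[(x + 1)^2] = 2x + 2
  d/dx[(y + 3)^2] = 2·y'(y + 3)
  d/dx[-49] = 0

Separating the contributions that come from x directly and those that come through y:
  without y':      2x + 2
  multiplying y':  2y + 6

so (2x + 2) + (2y + 6)·y' = 0, and therefore
  dy/dx = -(2x + 2)/(2y + 6) = (-x - 1)/(y + 3)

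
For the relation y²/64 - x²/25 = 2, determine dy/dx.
Apply d/dx to both sides, remembering that y depends on x. Each occurrence of y therefore brings in a y' = dy/dx via the chain rule.

With F(x, y) equal to the left-hand side minus the right, differentiate F term by term:
  d/dx[-x^2/25] = -2x/25
  d/dx[y^2/64] = y·y'/32
  d/dx[-2] = 0
Adding these up, d/dx[F] = 0 becomes
  (-2x/25) + (y/32)·y' = 0,
so isolating y',
  dy/dx = -(-2x/25)/(y/32) = 64x/(25y)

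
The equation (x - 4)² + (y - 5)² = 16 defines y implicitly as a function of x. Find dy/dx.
Differentiate the relation implicitly: treat y = y(x) and apply the chain rule, so every y-derivative picks up a y' = dy/dx factor.

With everything moved to the left-hand side, differentiate term by term:
  d/dx[(x - 4)^2] = 2x - 8
  d/dx[(y - 5)^2] = 2·y'(y - 5)
  d/dx[-16] = 0

Separating the contributions that come from x directly and those that come through y:
  without y':      2x - 8
  multiplying y':  2y - 10

so (2x - 8) + (2y - 10)·y' = 0, and therefore
  dy/dx = -(2x - 8)/(2y - 10) = (4 - x)/(y - 5)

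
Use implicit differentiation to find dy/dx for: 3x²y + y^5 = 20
Apply d/dx to both sides, remembering that y depends on x. Each occurrence of y therefore brings in a y' = dy/dx via the chain rule.

With F(x, y) equal to the left-hand side minus the right, differentiate F term by term:
  d/dx[3x^2y] = 3x^2·y' + 6xy
  d/dx[y^5] = 5y^4·y'
  d/dx[-20] = 0
Adding these up, d/dx[F] = 0 becomes
  (6xy) + (3x^2 + 5y^4)·y' = 0,
so isolating y',
  dy/dx = -(6xy)/(3x^2 + 5y^4) = -6xy/(3x^2 + 5y^4)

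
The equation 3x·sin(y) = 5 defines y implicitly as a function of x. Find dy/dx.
Differentiate both sides with respect to x, treating y as y(x). By the chain rule, any term containing y contributes a factor of y' = dy/dx when we differentiate it.

Move every term to one side and write the relation as F(x, y) = 0. Term by term,
  d/dx[3x·sin(y)] = 3x·y'·cos(y) + 3sin(y)
  d/dx[-5] = 0

The pieces without y' make up ∂F/∂x and the coefficient of y' is ∂F/∂y:
  ∂F/∂x = 3sin(y),
  ∂F/∂y = 3x·cos(y).

Since d/dx[F] = ∂F/∂x + (∂F/∂y)·y' = 0, solve for y':
  (∂F/∂y)·y' = -∂F/∂x
  dy/dx = -(∂F/∂x)/(∂F/∂y) = -(3sin(y))/(3x·cos(y)) = -tan(y)/x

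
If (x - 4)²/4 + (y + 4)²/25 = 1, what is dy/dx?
Take d/dx of both sides. Since y is implicitly a function of x, the chain rule attaches a y' = dy/dx factor whenever we differentiate through y.

Set F(x, y) = (left side) − (right side), so the curve is F = 0. Differentiating each term of F:
  d/dx[(x - 4)^2/4] = x/2 - 2
  d/dx[(y + 4)^2/25] = 2·y'(y + 4)/25
  d/dx[-1] = 0

Collecting, the y'-free part is the partial derivative in x and the y' coefficient is the partial derivative in y:
  ∂F/∂x = x/2 - 2
  ∂F/∂y = 2y/25 + 8/25

so d/dx[F(x, y(x))] = ∂F/∂x + (∂F/∂y)·y' = 0. Rearranging,
  dy/dx = -(∂F/∂x)/(∂F/∂y) = -(x/2 - 2)/(2y/25 + 8/25)
        = -((x - 4)/2)/(2(y + 4)/25) = 25(4 - x)/(4(y + 4))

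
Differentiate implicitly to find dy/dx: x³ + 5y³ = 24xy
Differentiate the relation implicitly: treat y = y(x) and apply the chain rule, so every y-derivative picks up a y' = dy/dx factor.

With everything moved to the left-hand side, differentiate term by term:
  d/dx[x^3] = 3x^2
  d/dx[-24xy] = -24x·y' - 24y
  d/dx[5y^3] = 15y^2·y'

Separating the contributions that come from x directly and those that come through y:
  without y':      3x^2 - 24y
  multiplying y':  -24x + 15y^2

so (3x^2 - 24y) + (-24x + 15y^2)·y' = 0, and therefore
  dy/dx = -(3x^2 - 24y)/(-24x + 15y^2) = (x^2 - 8y)/(8x - 5y^2)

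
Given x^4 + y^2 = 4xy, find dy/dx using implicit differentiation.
Differentiate both sides with respect to x, treating y as y(x). By the chain rule, any term containing y contributes a factor of y' = dy/dx when we differentiate it.

Move every term to one side and write the relation as F(x, y) = 0. Term by term,
  d/dx[x^4] = 4x^3
  d/dx[-4xy] = -4x·y' - 4y
  d/dx[y^2] = 2y·y'

The pieces without y' make up ∂F/∂x and the coefficient of y' is ∂F/∂y:
  ∂F/∂x = 4x^3 - 4y,
  ∂F/∂y = -4x + 2y.

Since d/dx[F] = ∂F/∂x + (∂F/∂y)·y' = 0, solve for y':
  (∂F/∂y)·y' = -∂F/∂x
  dy/dx = -(∂F/∂x)/(∂F/∂y) = -(4x^3 - 4y)/(-4x + 2y) = 2(x^3 - y)/(2x - y)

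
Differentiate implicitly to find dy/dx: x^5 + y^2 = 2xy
Differentiate the relation implicitly: treat y = y(x) and apply the chain rule, so every y-derivative picks up a y' = dy/dx factor.

With everything moved to the left-hand side, differentiate term by term:
  d/dx[x^5] = 5x^4
  d/dx[-2xy] = -2x·y' - 2y
  d/dx[y^2] = 2y·y'

Separating the contributions that come from x directly and those that come through y:
  without y':      5x^4 - 2y
  multiplying y':  -2x + 2y

so (5x^4 - 2y) + (-2x + 2y)·y' = 0, and therefore
  dy/dx = -(5x^4 - 2y)/(-2x + 2y) = (5x^4/2 - y)/(x - y)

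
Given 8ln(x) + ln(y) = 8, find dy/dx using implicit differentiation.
Apply d/dx to both sides, remembering that y depends on x. Each occurrence of y therefore brings in a y' = dy/dx via the chain rule.

With F(x, y) equal to the left-hand side minus the right, differentiate F term by term:
  d/dx[8ln(x)] = 8/x
  d/dx[ln(y)] = y'/y
  d/dx[-8] = 0
Adding these up, d/dx[F] = 0 becomes
  (8/x) + (1/y)·y' = 0,
so isolating y',
  dy/dx = -(8/x)/(1/y) = -8y/x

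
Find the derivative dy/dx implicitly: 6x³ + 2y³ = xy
Apply d/dx to both sides, remembering that y depends on x. Each occurrence of y therefore brings in a y' = dy/dx via the chain rule.

With F(x, y) equal to the left-hand side minus the right, differentiate F term by term:
  d/dx[6x^3] = 18x^2
  d/dx[-xy] = -x·y' - y
  d/dx[2y^3] = 6y^2·y'
Adding these up, d/dx[F] = 0 becomes
  (18x^2 - y) + (-x + 6y^2)·y' = 0,
so isolating y',
  dy/dx = -(18x^2 - y)/(-x + 6y^2) = (18x^2 - y)/(x - 6y^2)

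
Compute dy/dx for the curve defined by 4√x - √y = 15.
Differentiate the relation implicitly: treat y = y(x) and apply the chain rule, so every y-derivative picks up a y' = dy/dx factor.

With everything moved to the left-hand side, differentiate term by term:
  d/dx[4√(x)] = 2/√(x)
  d/dx[-√(y)] = -y'/(2√(y))
  d/dx[-15] = 0

Separating the contributions that come from x directly and those that come through y:
  without y':      2/√(x)
  multiplying y':  -1/(2√(y))

so (2/√(x)) + (-1/(2√(y)))·y' = 0, and therefore
  dy/dx = -(2/√(x))/(-1/(2√(y))) = 4√(y)/√(x)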